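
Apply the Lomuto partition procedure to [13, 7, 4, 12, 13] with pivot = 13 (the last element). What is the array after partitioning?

Lomuto partition with pivot = 13:

Initial array: [13, 7, 4, 12, 13]

arr[0]=13 <= 13: swap with position 0, array becomes [13, 7, 4, 12, 13]
arr[1]=7 <= 13: swap with position 1, array becomes [13, 7, 4, 12, 13]
arr[2]=4 <= 13: swap with position 2, array becomes [13, 7, 4, 12, 13]
arr[3]=12 <= 13: swap with position 3, array becomes [13, 7, 4, 12, 13]

Place pivot at position 4: [13, 7, 4, 12, 13]
Pivot position: 4

After partitioning with pivot 13, the array becomes [13, 7, 4, 12, 13]. The pivot is placed at index 4. All elements to the left of the pivot are <= 13, and all elements to the right are > 13.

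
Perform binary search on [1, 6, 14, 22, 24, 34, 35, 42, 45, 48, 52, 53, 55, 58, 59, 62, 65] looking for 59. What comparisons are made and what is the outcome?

Binary search for 59 in [1, 6, 14, 22, 24, 34, 35, 42, 45, 48, 52, 53, 55, 58, 59, 62, 65]:

lo=0, hi=16, mid=8, arr[mid]=45 -> 45 < 59, search right half
lo=9, hi=16, mid=12, arr[mid]=55 -> 55 < 59, search right half
lo=13, hi=16, mid=14, arr[mid]=59 -> Found target at index 14!

Binary search finds 59 at index 14 after 3 comparisons. The search repeatedly halves the search space by comparing with the middle element.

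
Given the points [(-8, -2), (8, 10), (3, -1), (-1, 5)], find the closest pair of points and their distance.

Computing all pairwise distances among 4 points:

d((-8, -2), (8, 10)) = 20.0
d((-8, -2), (3, -1)) = 11.0454
d((-8, -2), (-1, 5)) = 9.8995
d((8, 10), (3, -1)) = 12.083
d((8, 10), (-1, 5)) = 10.2956
d((3, -1), (-1, 5)) = 7.2111 <-- minimum

Closest pair: (3, -1) and (-1, 5) with distance 7.2111

The closest pair is (3, -1) and (-1, 5) with Euclidean distance 7.2111. For 4 points, brute-force pairwise comparison is shown above. For large n, the divide-and-conquer algorithm (sort by x, recurse on halves, check the dividing strip) achieves O(n log n).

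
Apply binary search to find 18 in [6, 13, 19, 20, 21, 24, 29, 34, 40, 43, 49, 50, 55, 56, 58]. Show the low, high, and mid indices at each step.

Binary search for 18 in [6, 13, 19, 20, 21, 24, 29, 34, 40, 43, 49, 50, 55, 56, 58]:

lo=0, hi=14, mid=7, arr[mid]=34 -> 34 > 18, search left half
lo=0, hi=6, mid=3, arr[mid]=20 -> 20 > 18, search left half
lo=0, hi=2, mid=1, arr[mid]=13 -> 13 < 18, search right half
lo=2, hi=2, mid=2, arr[mid]=19 -> 19 > 18, search left half
lo=2 > hi=1, target 18 not found

Binary search determines that 18 is not in the array after 4 comparisons. The search space was exhausted without finding the target.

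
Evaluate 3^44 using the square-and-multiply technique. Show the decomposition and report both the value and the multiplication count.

Computing 3^44 by squaring (build up from 3^1; each line after the first costs one multiplication):

3^1 = 3
3^2 = (3^1)^2 = 3^2 = 9
3^4 = (3^2)^2 = 9^2 = 81
3^5 = 3 * 3^4 = 3 * 81 = 243
3^10 = (3^5)^2 = 243^2 = 59049
3^11 = 3 * 3^10 = 3 * 59049 = 177147
3^22 = (3^11)^2 = 177147^2 = 31381059609
3^44 = (3^22)^2 = 31381059609^2 = 984770902183611232881

Result: 984770902183611232881
Multiplications needed: 7 (7 lines after 3^1)

3^44 = 984770902183611232881. Using exponentiation by squaring, this requires 7 multiplications. The key idea: if the exponent is even, square the half-power; if odd, multiply by the base once.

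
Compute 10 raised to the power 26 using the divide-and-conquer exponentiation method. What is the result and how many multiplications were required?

Computing 10^26 by squaring (build up from 10^1; each line after the first costs one multiplication):

10^1 = 10
10^2 = (10^1)^2 = 10^2 = 100
10^3 = 10 * 10^2 = 10 * 100 = 1000
10^6 = (10^3)^2 = 1000^2 = 1000000
10^12 = (10^6)^2 = 1000000^2 = 1000000000000
10^13 = 10 * 10^12 = 10 * 1000000000000 = 10000000000000
10^26 = (10^13)^2 = 10000000000000^2 = 100000000000000000000000000

Result: 100000000000000000000000000
Multiplications needed: 6 (6 lines after 10^1)

10^26 = 100000000000000000000000000. Using exponentiation by squaring, this requires 6 multiplications. The key idea: if the exponent is even, square the half-power; if odd, multiply by the base once.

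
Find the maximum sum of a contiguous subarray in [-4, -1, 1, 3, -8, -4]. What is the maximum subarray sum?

Using Kadane's algorithm on [-4, -1, 1, 3, -8, -4]:

Scanning through the array:
Position 1 (value -1): max_ending_here = -1, max_so_far = -1
Position 2 (value 1): max_ending_here = 1, max_so_far = 1
Position 3 (value 3): max_ending_here = 4, max_so_far = 4
Position 4 (value -8): max_ending_here = -4, max_so_far = 4
Position 5 (value -4): max_ending_here = -4, max_so_far = 4

Maximum subarray: [1, 3]
Maximum sum: 4

The maximum subarray is [1, 3] with sum 4. This subarray runs from index 2 to index 3.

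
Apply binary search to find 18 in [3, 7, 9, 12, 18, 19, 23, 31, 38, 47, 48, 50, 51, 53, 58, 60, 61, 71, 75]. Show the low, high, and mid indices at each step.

Binary search for 18 in [3, 7, 9, 12, 18, 19, 23, 31, 38, 47, 48, 50, 51, 53, 58, 60, 61, 71, 75]:

lo=0, hi=18, mid=9, arr[mid]=47 -> 47 > 18, search left half
lo=0, hi=8, mid=4, arr[mid]=18 -> Found target at index 4!

Binary search finds 18 at index 4 after 2 comparisons. The search repeatedly halves the search space by comparing with the middle element.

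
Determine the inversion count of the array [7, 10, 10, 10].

Finding inversions in [7, 10, 10, 10]:


Total inversions: 0

The array has 0 inversions. It is already sorted.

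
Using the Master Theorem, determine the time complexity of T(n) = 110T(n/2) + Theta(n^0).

Master Theorem for T(n) = 110T(n/2) + O(n^0):

a = 110, b = 2, c = 0
log_b(a) = log_2(110) = 6.7814

Case 1: c = 0 < log_2(110) = 6.7814
T(n) = O(n^(log_2 110))

For T(n) = 110T(n/2) + O(n^0): log_2(110) = 6.7814. This is Case 1 of the Master Theorem (c < log_b(a), work dominated by leaves), giving O(n^(log_2 110)).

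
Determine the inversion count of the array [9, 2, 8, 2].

Finding inversions in [9, 2, 8, 2]:

(0, 1): arr[0]=9 > arr[1]=2
(0, 2): arr[0]=9 > arr[2]=8
(0, 3): arr[0]=9 > arr[3]=2
(2, 3): arr[2]=8 > arr[3]=2

Total inversions: 4

The array has 4 inversion(s): (0,1), (0,2), (0,3), (2,3). Each pair (i,j) satisfies i < j and arr[i] > arr[j].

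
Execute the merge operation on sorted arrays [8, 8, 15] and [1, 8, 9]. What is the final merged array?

Merging process:

Compare 8 vs 1: take 1 from right. Merged: [1]
Compare 8 vs 8: take 8 from left. Merged: [1, 8]
Compare 8 vs 8: take 8 from left. Merged: [1, 8, 8]
Compare 15 vs 8: take 8 from right. Merged: [1, 8, 8, 8]
Compare 15 vs 9: take 9 from right. Merged: [1, 8, 8, 8, 9]
Append remaining from left: [15]. Merged: [1, 8, 8, 8, 9, 15]

Final merged array: [1, 8, 8, 8, 9, 15]
Total comparisons: 5

The merged array is [1, 8, 8, 8, 9, 15], requiring 5 comparisons. The merge step runs in O(n) time where n is the total number of elements.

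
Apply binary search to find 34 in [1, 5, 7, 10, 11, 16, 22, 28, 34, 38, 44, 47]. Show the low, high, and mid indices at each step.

Binary search for 34 in [1, 5, 7, 10, 11, 16, 22, 28, 34, 38, 44, 47]:

lo=0, hi=11, mid=5, arr[mid]=16 -> 16 < 34, search right half
lo=6, hi=11, mid=8, arr[mid]=34 -> Found target at index 8!

Binary search finds 34 at index 8 after 2 comparisons. The search repeatedly halves the search space by comparing with the middle element.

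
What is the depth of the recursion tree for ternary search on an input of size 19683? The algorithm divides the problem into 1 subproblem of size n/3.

For divide and conquer with division factor 3:

Problem sizes at each level:
Level 0: 19683
Level 1: 6561
Level 2: 2187
Level 3: 729
Level 4: 243
Level 5: 81
Level 6: 27
Level 7: 9
Level 8: 3
Level 9: 1

The root is level 0 and the size-1 base case is level 9 (the tree spans levels 0 through 9, i.e. 10 levels counting the root), so the depth is the number of divisions: log_3(19683) = 9

The recursion tree depth is log_3(19683) = 9. At each level, the problem size is divided by 3, so it takes 9 divisions to reduce to a base case of size 1. The algorithm makes 1 recursive call at each level.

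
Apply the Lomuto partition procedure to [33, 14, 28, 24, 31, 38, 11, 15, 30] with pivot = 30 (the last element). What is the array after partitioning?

Lomuto partition with pivot = 30:

Initial array: [33, 14, 28, 24, 31, 38, 11, 15, 30]

arr[0]=33 > 30: no swap
arr[1]=14 <= 30: swap with position 0, array becomes [14, 33, 28, 24, 31, 38, 11, 15, 30]
arr[2]=28 <= 30: swap with position 1, array becomes [14, 28, 33, 24, 31, 38, 11, 15, 30]
arr[3]=24 <= 30: swap with position 2, array becomes [14, 28, 24, 33, 31, 38, 11, 15, 30]
arr[4]=31 > 30: no swap
arr[5]=38 > 30: no swap
arr[6]=11 <= 30: swap with position 3, array becomes [14, 28, 24, 11, 31, 38, 33, 15, 30]
arr[7]=15 <= 30: swap with position 4, array becomes [14, 28, 24, 11, 15, 38, 33, 31, 30]

Place pivot at position 5: [14, 28, 24, 11, 15, 30, 33, 31, 38]
Pivot position: 5

After partitioning with pivot 30, the array becomes [14, 28, 24, 11, 15, 30, 33, 31, 38]. The pivot is placed at index 5. All elements to the left of the pivot are <= 30, and all elements to the right are > 30.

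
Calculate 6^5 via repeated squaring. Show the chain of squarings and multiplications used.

Computing 6^5 by squaring (build up from 6^1; each line after the first costs one multiplication):

6^1 = 6
6^2 = (6^1)^2 = 6^2 = 36
6^4 = (6^2)^2 = 36^2 = 1296
6^5 = 6 * 6^4 = 6 * 1296 = 7776

Result: 7776
Multiplications needed: 3 (3 lines after 6^1)

6^5 = 7776. Using exponentiation by squaring, this requires 3 multiplications. The key idea: if the exponent is even, square the half-power; if odd, multiply by the base once.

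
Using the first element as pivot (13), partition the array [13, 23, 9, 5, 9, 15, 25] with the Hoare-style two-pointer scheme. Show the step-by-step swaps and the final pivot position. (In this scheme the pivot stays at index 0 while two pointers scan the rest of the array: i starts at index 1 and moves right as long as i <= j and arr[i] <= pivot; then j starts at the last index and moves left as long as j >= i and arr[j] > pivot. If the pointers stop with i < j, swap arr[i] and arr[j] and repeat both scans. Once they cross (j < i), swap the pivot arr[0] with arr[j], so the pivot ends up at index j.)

Hoare-style two-pointer partition with pivot = 13:

Initial array: [13, 23, 9, 5, 9, 15, 25]

Pointers start at i = 1, j = 6.
i stops at index 1 (arr[1]=23 > 13), j stops at index 4 (arr[4]=9 <= 13): swap arr[1] and arr[4], array becomes [13, 9, 9, 5, 23, 15, 25]
i ends at 4, j ends at 3: the pointers have crossed (j < i), so scanning stops.

Swap pivot arr[0] with arr[3] to place pivot at position 3: [5, 9, 9, 13, 23, 15, 25]
Pivot position: 3

After partitioning with pivot 13, the array becomes [5, 9, 9, 13, 23, 15, 25]. The pivot is placed at index 3. All elements to the left of the pivot are <= 13, and all elements to the right are > 13.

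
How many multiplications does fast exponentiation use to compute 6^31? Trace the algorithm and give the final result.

Computing 6^31 by squaring (build up from 6^1; each line after the first costs one multiplication):

6^1 = 6
6^2 = (6^1)^2 = 6^2 = 36
6^3 = 6 * 6^2 = 6 * 36 = 216
6^6 = (6^3)^2 = 216^2 = 46656
6^7 = 6 * 6^6 = 6 * 46656 = 279936
6^14 = (6^7)^2 = 279936^2 = 78364164096
6^15 = 6 * 6^14 = 6 * 78364164096 = 470184984576
6^30 = (6^15)^2 = 470184984576^2 = 221073919720733357899776
6^31 = 6 * 6^30 = 6 * 221073919720733357899776 = 1326443518324400147398656

Result: 1326443518324400147398656
Multiplications needed: 8 (8 lines after 6^1)

6^31 = 1326443518324400147398656. Using exponentiation by squaring, this requires 8 multiplications. The key idea: if the exponent is even, square the half-power; if odd, multiply by the base once.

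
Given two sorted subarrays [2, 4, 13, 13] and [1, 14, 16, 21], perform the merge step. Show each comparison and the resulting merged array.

Merging process:

Compare 2 vs 1: take 1 from right. Merged: [1]
Compare 2 vs 14: take 2 from left. Merged: [1, 2]
Compare 4 vs 14: take 4 from left. Merged: [1, 2, 4]
Compare 13 vs 14: take 13 from left. Merged: [1, 2, 4, 13]
Compare 13 vs 14: take 13 from left. Merged: [1, 2, 4, 13, 13]
Append remaining from right: [14, 16, 21]. Merged: [1, 2, 4, 13, 13, 14, 16, 21]

Final merged array: [1, 2, 4, 13, 13, 14, 16, 21]
Total comparisons: 5

The merged array is [1, 2, 4, 13, 13, 14, 16, 21], requiring 5 comparisons. The merge step runs in O(n) time where n is the total number of elements.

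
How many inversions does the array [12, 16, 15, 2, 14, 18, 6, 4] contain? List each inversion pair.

Finding inversions in [12, 16, 15, 2, 14, 18, 6, 4]:

(0, 3): arr[0]=12 > arr[3]=2
(0, 6): arr[0]=12 > arr[6]=6
(0, 7): arr[0]=12 > arr[7]=4
(1, 2): arr[1]=16 > arr[2]=15
(1, 3): arr[1]=16 > arr[3]=2
(1, 4): arr[1]=16 > arr[4]=14
(1, 6): arr[1]=16 > arr[6]=6
(1, 7): arr[1]=16 > arr[7]=4
(2, 3): arr[2]=15 > arr[3]=2
(2, 4): arr[2]=15 > arr[4]=14
(2, 6): arr[2]=15 > arr[6]=6
(2, 7): arr[2]=15 > arr[7]=4
(4, 6): arr[4]=14 > arr[6]=6
(4, 7): arr[4]=14 > arr[7]=4
(5, 6): arr[5]=18 > arr[6]=6
(5, 7): arr[5]=18 > arr[7]=4
(6, 7): arr[6]=6 > arr[7]=4

Total inversions: 17

The array has 17 inversion(s): (0,3), (0,6), (0,7), (1,2), (1,3), (1,4), (1,6), (1,7), (2,3), (2,4), (2,6), (2,7), (4,6), (4,7), (5,6), (5,7), (6,7). Each pair (i,j) satisfies i < j and arr[i] > arr[j].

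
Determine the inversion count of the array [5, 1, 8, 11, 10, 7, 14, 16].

Finding inversions in [5, 1, 8, 11, 10, 7, 14, 16]:

(0, 1): arr[0]=5 > arr[1]=1
(2, 5): arr[2]=8 > arr[5]=7
(3, 4): arr[3]=11 > arr[4]=10
(3, 5): arr[3]=11 > arr[5]=7
(4, 5): arr[4]=10 > arr[5]=7

Total inversions: 5

The array has 5 inversion(s): (0,1), (2,5), (3,4), (3,5), (4,5). Each pair (i,j) satisfies i < j and arr[i] > arr[j].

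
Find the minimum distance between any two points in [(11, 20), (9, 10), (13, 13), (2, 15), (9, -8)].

Computing all pairwise distances among 5 points:

d((11, 20), (9, 10)) = 10.198
d((11, 20), (13, 13)) = 7.2801
d((11, 20), (2, 15)) = 10.2956
d((11, 20), (9, -8)) = 28.0713
d((9, 10), (13, 13)) = 5.0 <-- minimum
d((9, 10), (2, 15)) = 8.6023
d((9, 10), (9, -8)) = 18.0
d((13, 13), (2, 15)) = 11.1803
d((13, 13), (9, -8)) = 21.3776
d((2, 15), (9, -8)) = 24.0416

Closest pair: (9, 10) and (13, 13) with distance 5.0

The closest pair is (9, 10) and (13, 13) with Euclidean distance 5.0. For 5 points, brute-force pairwise comparison is shown above. For large n, the divide-and-conquer algorithm (sort by x, recurse on halves, check the dividing strip) achieves O(n log n).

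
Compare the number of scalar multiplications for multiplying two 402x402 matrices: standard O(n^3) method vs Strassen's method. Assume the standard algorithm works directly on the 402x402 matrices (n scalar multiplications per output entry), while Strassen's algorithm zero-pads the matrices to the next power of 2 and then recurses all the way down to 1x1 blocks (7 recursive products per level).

Matrix multiplication for 402x402 matrices:

Strassen's algorithm requires power-of-2 dimensions. Pad 402x402 to 512x512 (next power of 2).

Standard algorithm: 402^3 = 64964808 multiplications
Strassen's algorithm: 7^(log2(512)) = 7^9 = 40353607 multiplications
Savings: 64964808 - 40353607 = 24611201 multiplications

Standard: 64964808 multiplications (402^3). Strassen: 40353607 multiplications (7^9, after padding to 512x512). Strassen reduces 8 recursive multiplications to 7 at each level.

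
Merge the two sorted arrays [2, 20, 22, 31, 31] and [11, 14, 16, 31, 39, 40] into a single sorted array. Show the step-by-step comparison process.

Merging process:

Compare 2 vs 11: take 2 from left. Merged: [2]
Compare 20 vs 11: take 11 from right. Merged: [2, 11]
Compare 20 vs 14: take 14 from right. Merged: [2, 11, 14]
Compare 20 vs 16: take 16 from right. Merged: [2, 11, 14, 16]
Compare 20 vs 31: take 20 from left. Merged: [2, 11, 14, 16, 20]
Compare 22 vs 31: take 22 from left. Merged: [2, 11, 14, 16, 20, 22]
Compare 31 vs 31: take 31 from left. Merged: [2, 11, 14, 16, 20, 22, 31]
Compare 31 vs 31: take 31 from left. Merged: [2, 11, 14, 16, 20, 22, 31, 31]
Append remaining from right: [31, 39, 40]. Merged: [2, 11, 14, 16, 20, 22, 31, 31, 31, 39, 40]

Final merged array: [2, 11, 14, 16, 20, 22, 31, 31, 31, 39, 40]
Total comparisons: 8

The merged array is [2, 11, 14, 16, 20, 22, 31, 31, 31, 39, 40], requiring 8 comparisons. The merge step runs in O(n) time where n is the total number of elements.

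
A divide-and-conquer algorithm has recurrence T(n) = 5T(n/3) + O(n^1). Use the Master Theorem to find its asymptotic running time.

Master Theorem for T(n) = 5T(n/3) + O(n^1):

a = 5, b = 3, c = 1
log_b(a) = log_3(5) = 1.4650

Case 1: c = 1 < log_3(5) = 1.4650
T(n) = O(n^(log_3 5))

For T(n) = 5T(n/3) + O(n^1): log_3(5) = 1.4650. This is Case 1 of the Master Theorem (c < log_b(a), work dominated by leaves), giving O(n^(log_3 5)).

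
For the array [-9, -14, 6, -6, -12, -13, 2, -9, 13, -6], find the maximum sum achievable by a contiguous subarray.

Using Kadane's algorithm on [-9, -14, 6, -6, -12, -13, 2, -9, 13, -6]:

Scanning through the array:
Position 1 (value -14): max_ending_here = -14, max_so_far = -9
Position 2 (value 6): max_ending_here = 6, max_so_far = 6
Position 3 (value -6): max_ending_here = 0, max_so_far = 6
Position 4 (value -12): max_ending_here = -12, max_so_far = 6
Position 5 (value -13): max_ending_here = -13, max_so_far = 6
Position 6 (value 2): max_ending_here = 2, max_so_far = 6
Position 7 (value -9): max_ending_here = -7, max_so_far = 6
Position 8 (value 13): max_ending_here = 13, max_so_far = 13
Position 9 (value -6): max_ending_here = 7, max_so_far = 13

Maximum subarray: [13]
Maximum sum: 13

The maximum subarray is [13] with sum 13. This subarray runs from index 8 to index 8.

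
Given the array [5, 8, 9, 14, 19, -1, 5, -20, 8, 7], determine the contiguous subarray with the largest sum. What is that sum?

Using Kadane's algorithm on [5, 8, 9, 14, 19, -1, 5, -20, 8, 7]:

Scanning through the array:
Position 1 (value 8): max_ending_here = 13, max_so_far = 13
Position 2 (value 9): max_ending_here = 22, max_so_far = 22
Position 3 (value 14): max_ending_here = 36, max_so_far = 36
Position 4 (value 19): max_ending_here = 55, max_so_far = 55
Position 5 (value -1): max_ending_here = 54, max_so_far = 55
Position 6 (value 5): max_ending_here = 59, max_so_far = 59
Position 7 (value -20): max_ending_here = 39, max_so_far = 59
Position 8 (value 8): max_ending_here = 47, max_so_far = 59
Position 9 (value 7): max_ending_here = 54, max_so_far = 59

Maximum subarray: [5, 8, 9, 14, 19, -1, 5]
Maximum sum: 59

The maximum subarray is [5, 8, 9, 14, 19, -1, 5] with sum 59. This subarray runs from index 0 to index 6.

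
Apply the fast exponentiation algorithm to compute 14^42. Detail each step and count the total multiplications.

Computing 14^42 by squaring (build up from 14^1; each line after the first costs one multiplication):

14^1 = 14
14^2 = (14^1)^2 = 14^2 = 196
14^4 = (14^2)^2 = 196^2 = 38416
14^5 = 14 * 14^4 = 14 * 38416 = 537824
14^10 = (14^5)^2 = 537824^2 = 289254654976
14^20 = (14^10)^2 = 289254654976^2 = 83668255425284801560576
14^21 = 14 * 14^20 = 14 * 83668255425284801560576 = 1171355575953987221848064
14^42 = (14^21)^2 = 1171355575953987221848064^2 = 1372073885318497127491074758162987278899500548096

Result: 1372073885318497127491074758162987278899500548096
Multiplications needed: 7 (7 lines after 14^1)

14^42 = 1372073885318497127491074758162987278899500548096. Using exponentiation by squaring, this requires 7 multiplications. The key idea: if the exponent is even, square the half-power; if odd, multiply by the base once.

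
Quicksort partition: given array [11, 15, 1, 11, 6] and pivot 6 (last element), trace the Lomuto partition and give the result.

Lomuto partition with pivot = 6:

Initial array: [11, 15, 1, 11, 6]

arr[0]=11 > 6: no swap
arr[1]=15 > 6: no swap
arr[2]=1 <= 6: swap with position 0, array becomes [1, 15, 11, 11, 6]
arr[3]=11 > 6: no swap

Place pivot at position 1: [1, 6, 11, 11, 15]
Pivot position: 1

After partitioning with pivot 6, the array becomes [1, 6, 11, 11, 15]. The pivot is placed at index 1. All elements to the left of the pivot are <= 6, and all elements to the right are > 6.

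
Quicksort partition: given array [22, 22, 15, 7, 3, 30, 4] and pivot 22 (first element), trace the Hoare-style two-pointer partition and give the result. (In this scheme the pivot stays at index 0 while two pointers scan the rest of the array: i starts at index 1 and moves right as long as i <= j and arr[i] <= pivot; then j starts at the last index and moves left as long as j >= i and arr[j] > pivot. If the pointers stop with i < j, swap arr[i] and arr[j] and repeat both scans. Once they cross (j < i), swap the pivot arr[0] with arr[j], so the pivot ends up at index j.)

Hoare-style two-pointer partition with pivot = 22:

Initial array: [22, 22, 15, 7, 3, 30, 4]

Pointers start at i = 1, j = 6.
i stops at index 5 (arr[5]=30 > 22), j stops at index 6 (arr[6]=4 <= 22): swap arr[5] and arr[6], array becomes [22, 22, 15, 7, 3, 4, 30]
i ends at 6, j ends at 5: the pointers have crossed (j < i), so scanning stops.

Swap pivot arr[0] with arr[5] to place pivot at position 5: [4, 22, 15, 7, 3, 22, 30]
Pivot position: 5

After partitioning with pivot 22, the array becomes [4, 22, 15, 7, 3, 22, 30]. The pivot is placed at index 5. All elements to the left of the pivot are <= 22, and all elements to the right are > 22.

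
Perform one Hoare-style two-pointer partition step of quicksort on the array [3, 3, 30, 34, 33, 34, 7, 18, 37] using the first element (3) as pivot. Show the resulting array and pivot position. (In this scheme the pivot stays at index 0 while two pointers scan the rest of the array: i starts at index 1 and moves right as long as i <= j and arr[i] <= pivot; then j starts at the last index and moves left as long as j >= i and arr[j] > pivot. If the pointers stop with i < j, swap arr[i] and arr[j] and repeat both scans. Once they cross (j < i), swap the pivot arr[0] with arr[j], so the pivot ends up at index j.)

Hoare-style two-pointer partition with pivot = 3:

Initial array: [3, 3, 30, 34, 33, 34, 7, 18, 37]

Pointers start at i = 1, j = 8.
i ends at 2, j ends at 1: the pointers have crossed (j < i), so scanning stops.

Swap pivot arr[0] with arr[1] to place pivot at position 1: [3, 3, 30, 34, 33, 34, 7, 18, 37]
Pivot position: 1

After partitioning with pivot 3, the array becomes [3, 3, 30, 34, 33, 34, 7, 18, 37]. The pivot is placed at index 1. All elements to the left of the pivot are <= 3, and all elements to the right are > 3.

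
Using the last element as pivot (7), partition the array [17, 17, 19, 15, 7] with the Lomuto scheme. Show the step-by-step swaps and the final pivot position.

Lomuto partition with pivot = 7:

Initial array: [17, 17, 19, 15, 7]

arr[0]=17 > 7: no swap
arr[1]=17 > 7: no swap
arr[2]=19 > 7: no swap
arr[3]=15 > 7: no swap

Place pivot at position 0: [7, 17, 19, 15, 17]
Pivot position: 0

After partitioning with pivot 7, the array becomes [7, 17, 19, 15, 17]. The pivot is placed at index 0. All elements to the left of the pivot are <= 7, and all elements to the right are > 7.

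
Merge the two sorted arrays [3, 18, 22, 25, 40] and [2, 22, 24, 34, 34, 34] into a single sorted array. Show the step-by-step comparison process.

Merging process:

Compare 3 vs 2: take 2 from right. Merged: [2]
Compare 3 vs 22: take 3 from left. Merged: [2, 3]
Compare 18 vs 22: take 18 from left. Merged: [2, 3, 18]
Compare 22 vs 22: take 22 from left. Merged: [2, 3, 18, 22]
Compare 25 vs 22: take 22 from right. Merged: [2, 3, 18, 22, 22]
Compare 25 vs 24: take 24 from right. Merged: [2, 3, 18, 22, 22, 24]
Compare 25 vs 34: take 25 from left. Merged: [2, 3, 18, 22, 22, 24, 25]
Compare 40 vs 34: take 34 from right. Merged: [2, 3, 18, 22, 22, 24, 25, 34]
Compare 40 vs 34: take 34 from right. Merged: [2, 3, 18, 22, 22, 24, 25, 34, 34]
Compare 40 vs 34: take 34 from right. Merged: [2, 3, 18, 22, 22, 24, 25, 34, 34, 34]
Append remaining from left: [40]. Merged: [2, 3, 18, 22, 22, 24, 25, 34, 34, 34, 40]

Final merged array: [2, 3, 18, 22, 22, 24, 25, 34, 34, 34, 40]
Total comparisons: 10

The merged array is [2, 3, 18, 22, 22, 24, 25, 34, 34, 34, 40], requiring 10 comparisons. The merge step runs in O(n) time where n is the total number of elements.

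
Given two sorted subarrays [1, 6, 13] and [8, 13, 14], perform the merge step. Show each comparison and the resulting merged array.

Merging process:

Compare 1 vs 8: take 1 from left. Merged: [1]
Compare 6 vs 8: take 6 from left. Merged: [1, 6]
Compare 13 vs 8: take 8 from right. Merged: [1, 6, 8]
Compare 13 vs 13: take 13 from left. Merged: [1, 6, 8, 13]
Append remaining from right: [13, 14]. Merged: [1, 6, 8, 13, 13, 14]

Final merged array: [1, 6, 8, 13, 13, 14]
Total comparisons: 4

The merged array is [1, 6, 8, 13, 13, 14], requiring 4 comparisons. The merge step runs in O(n) time where n is the total number of elements.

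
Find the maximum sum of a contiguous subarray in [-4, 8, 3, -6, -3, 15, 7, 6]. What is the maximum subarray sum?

Using Kadane's algorithm on [-4, 8, 3, -6, -3, 15, 7, 6]:

Scanning through the array:
Position 1 (value 8): max_ending_here = 8, max_so_far = 8
Position 2 (value 3): max_ending_here = 11, max_so_far = 11
Position 3 (value -6): max_ending_here = 5, max_so_far = 11
Position 4 (value -3): max_ending_here = 2, max_so_far = 11
Position 5 (value 15): max_ending_here = 17, max_so_far = 17
Position 6 (value 7): max_ending_here = 24, max_so_far = 24
Position 7 (value 6): max_ending_here = 30, max_so_far = 30

Maximum subarray: [8, 3, -6, -3, 15, 7, 6]
Maximum sum: 30

The maximum subarray is [8, 3, -6, -3, 15, 7, 6] with sum 30. This subarray runs from index 1 to index 7.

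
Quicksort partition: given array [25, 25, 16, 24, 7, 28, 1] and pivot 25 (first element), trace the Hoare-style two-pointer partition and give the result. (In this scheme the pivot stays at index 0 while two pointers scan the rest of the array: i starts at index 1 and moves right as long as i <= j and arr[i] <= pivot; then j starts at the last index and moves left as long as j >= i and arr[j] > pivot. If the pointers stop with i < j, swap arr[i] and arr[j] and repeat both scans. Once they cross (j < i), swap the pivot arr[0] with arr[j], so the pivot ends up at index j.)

Hoare-style two-pointer partition with pivot = 25:

Initial array: [25, 25, 16, 24, 7, 28, 1]

Pointers start at i = 1, j = 6.
i stops at index 5 (arr[5]=28 > 25), j stops at index 6 (arr[6]=1 <= 25): swap arr[5] and arr[6], array becomes [25, 25, 16, 24, 7, 1, 28]
i ends at 6, j ends at 5: the pointers have crossed (j < i), so scanning stops.

Swap pivot arr[0] with arr[5] to place pivot at position 5: [1, 25, 16, 24, 7, 25, 28]
Pivot position: 5

After partitioning with pivot 25, the array becomes [1, 25, 16, 24, 7, 25, 28]. The pivot is placed at index 5. All elements to the left of the pivot are <= 25, and all elements to the right are > 25.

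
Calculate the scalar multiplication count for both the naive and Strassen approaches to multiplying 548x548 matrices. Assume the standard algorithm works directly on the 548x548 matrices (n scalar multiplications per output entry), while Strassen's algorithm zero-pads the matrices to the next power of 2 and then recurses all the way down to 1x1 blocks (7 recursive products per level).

Matrix multiplication for 548x548 matrices:

Strassen's algorithm requires power-of-2 dimensions. Pad 548x548 to 1024x1024 (next power of 2).

Standard algorithm: 548^3 = 164566592 multiplications
Strassen's algorithm: 7^(log2(1024)) = 7^10 = 282475249 multiplications
Difference: 164566592 - 282475249 = -117908657 (Strassen uses MORE here due to padding overhead — for small or just-over-power-of-2 n, padding can outweigh the per-level savings)

Standard: 164566592 multiplications (548^3). Strassen: 282475249 multiplications (7^10, after padding to 1024x1024). Strassen reduces 8 recursive multiplications to 7 at each level.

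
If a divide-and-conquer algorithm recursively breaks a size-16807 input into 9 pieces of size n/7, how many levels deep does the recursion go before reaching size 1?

For divide and conquer with division factor 7:

Problem sizes at each level:
Level 0: 16807
Level 1: 2401
Level 2: 343
Level 3: 49
Level 4: 7
Level 5: 1

The root is level 0 and the size-1 base case is level 5 (the tree spans levels 0 through 5, i.e. 6 levels counting the root), so the depth is the number of divisions: log_7(16807) = 5

The recursion tree depth is log_7(16807) = 5. At each level, the problem size is divided by 7, so it takes 5 divisions to reduce to a base case of size 1. The algorithm makes 9 recursive calls at each level.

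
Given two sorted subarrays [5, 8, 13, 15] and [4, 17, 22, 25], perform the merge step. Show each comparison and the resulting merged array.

Merging process:

Compare 5 vs 4: take 4 from right. Merged: [4]
Compare 5 vs 17: take 5 from left. Merged: [4, 5]
Compare 8 vs 17: take 8 from left. Merged: [4, 5, 8]
Compare 13 vs 17: take 13 from left. Merged: [4, 5, 8, 13]
Compare 15 vs 17: take 15 from left. Merged: [4, 5, 8, 13, 15]
Append remaining from right: [17, 22, 25]. Merged: [4, 5, 8, 13, 15, 17, 22, 25]

Final merged array: [4, 5, 8, 13, 15, 17, 22, 25]
Total comparisons: 5

The merged array is [4, 5, 8, 13, 15, 17, 22, 25], requiring 5 comparisons. The merge step runs in O(n) time where n is the total number of elements.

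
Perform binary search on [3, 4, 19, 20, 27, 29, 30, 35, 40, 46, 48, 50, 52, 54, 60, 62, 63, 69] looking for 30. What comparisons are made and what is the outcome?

Binary search for 30 in [3, 4, 19, 20, 27, 29, 30, 35, 40, 46, 48, 50, 52, 54, 60, 62, 63, 69]:

lo=0, hi=17, mid=8, arr[mid]=40 -> 40 > 30, search left half
lo=0, hi=7, mid=3, arr[mid]=20 -> 20 < 30, search right half
lo=4, hi=7, mid=5, arr[mid]=29 -> 29 < 30, search right half
lo=6, hi=7, mid=6, arr[mid]=30 -> Found target at index 6!

Binary search finds 30 at index 6 after 4 comparisons. The search repeatedly halves the search space by comparing with the middle element.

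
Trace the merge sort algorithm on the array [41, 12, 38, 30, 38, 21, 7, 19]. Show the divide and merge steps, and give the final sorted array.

Merge sort trace:

Split: [41, 12, 38, 30, 38, 21, 7, 19] -> [41, 12, 38, 30] and [38, 21, 7, 19]
  Split: [41, 12, 38, 30] -> [41, 12] and [38, 30]
    Split: [41, 12] -> [41] and [12]
    Merge: [41] + [12] -> [12, 41]
    Split: [38, 30] -> [38] and [30]
    Merge: [38] + [30] -> [30, 38]
  Merge: [12, 41] + [30, 38] -> [12, 30, 38, 41]
  Split: [38, 21, 7, 19] -> [38, 21] and [7, 19]
    Split: [38, 21] -> [38] and [21]
    Merge: [38] + [21] -> [21, 38]
    Split: [7, 19] -> [7] and [19]
    Merge: [7] + [19] -> [7, 19]
  Merge: [21, 38] + [7, 19] -> [7, 19, 21, 38]
Merge: [12, 30, 38, 41] + [7, 19, 21, 38] -> [7, 12, 19, 21, 30, 38, 38, 41]

Final sorted array: [7, 12, 19, 21, 30, 38, 38, 41]

The merge sort proceeds by recursively splitting the array and merging sorted halves.
After all merges, the sorted array is [7, 12, 19, 21, 30, 38, 38, 41].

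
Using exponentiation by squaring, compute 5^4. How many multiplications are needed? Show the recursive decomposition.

Computing 5^4 by squaring (build up from 5^1; each line after the first costs one multiplication):

5^1 = 5
5^2 = (5^1)^2 = 5^2 = 25
5^4 = (5^2)^2 = 25^2 = 625

Result: 625
Multiplications needed: 2 (2 lines after 5^1)

5^4 = 625. Using exponentiation by squaring, this requires 2 multiplications. The key idea: if the exponent is even, square the half-power; if odd, multiply by the base once.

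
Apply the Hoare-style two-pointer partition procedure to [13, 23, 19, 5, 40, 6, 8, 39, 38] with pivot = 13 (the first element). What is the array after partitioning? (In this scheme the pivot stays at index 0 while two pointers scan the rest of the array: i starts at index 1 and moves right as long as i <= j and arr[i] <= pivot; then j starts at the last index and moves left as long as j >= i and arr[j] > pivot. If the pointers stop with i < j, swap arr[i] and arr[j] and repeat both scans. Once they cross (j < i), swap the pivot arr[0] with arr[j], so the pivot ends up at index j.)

Hoare-style two-pointer partition with pivot = 13:

Initial array: [13, 23, 19, 5, 40, 6, 8, 39, 38]

Pointers start at i = 1, j = 8.
i stops at index 1 (arr[1]=23 > 13), j stops at index 6 (arr[6]=8 <= 13): swap arr[1] and arr[6], array becomes [13, 8, 19, 5, 40, 6, 23, 39, 38]
i stops at index 2 (arr[2]=19 > 13), j stops at index 5 (arr[5]=6 <= 13): swap arr[2] and arr[5], array becomes [13, 8, 6, 5, 40, 19, 23, 39, 38]
i ends at 4, j ends at 3: the pointers have crossed (j < i), so scanning stops.

Swap pivot arr[0] with arr[3] to place pivot at position 3: [5, 8, 6, 13, 40, 19, 23, 39, 38]
Pivot position: 3

After partitioning with pivot 13, the array becomes [5, 8, 6, 13, 40, 19, 23, 39, 38]. The pivot is placed at index 3. All elements to the left of the pivot are <= 13, and all elements to the right are > 13.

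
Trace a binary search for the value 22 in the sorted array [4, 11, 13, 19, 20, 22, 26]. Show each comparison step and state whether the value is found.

Binary search for 22 in [4, 11, 13, 19, 20, 22, 26]:

lo=0, hi=6, mid=3, arr[mid]=19 -> 19 < 22, search right half
lo=4, hi=6, mid=5, arr[mid]=22 -> Found target at index 5!

Binary search finds 22 at index 5 after 2 comparisons. The search repeatedly halves the search space by comparing with the middle element.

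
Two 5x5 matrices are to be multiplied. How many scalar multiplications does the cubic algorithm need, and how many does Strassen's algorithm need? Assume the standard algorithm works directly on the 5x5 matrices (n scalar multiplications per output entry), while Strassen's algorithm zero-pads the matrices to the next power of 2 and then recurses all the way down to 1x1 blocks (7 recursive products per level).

Matrix multiplication for 5x5 matrices:

Strassen's algorithm requires power-of-2 dimensions. Pad 5x5 to 8x8 (next power of 2).

Standard algorithm: 5^3 = 125 multiplications
Strassen's algorithm: 7^(log2(8)) = 7^3 = 343 multiplications
Difference: 125 - 343 = -218 (Strassen uses MORE here due to padding overhead — for small or just-over-power-of-2 n, padding can outweigh the per-level savings)

Standard: 125 multiplications (5^3). Strassen: 343 multiplications (7^3, after padding to 8x8). Strassen reduces 8 recursive multiplications to 7 at each level.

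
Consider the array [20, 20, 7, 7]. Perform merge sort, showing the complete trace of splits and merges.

Merge sort trace:

Split: [20, 20, 7, 7] -> [20, 20] and [7, 7]
  Split: [20, 20] -> [20] and [20]
  Merge: [20] + [20] -> [20, 20]
  Split: [7, 7] -> [7] and [7]
  Merge: [7] + [7] -> [7, 7]
Merge: [20, 20] + [7, 7] -> [7, 7, 20, 20]

Final sorted array: [7, 7, 20, 20]

The merge sort proceeds by recursively splitting the array and merging sorted halves.
After all merges, the sorted array is [7, 7, 20, 20].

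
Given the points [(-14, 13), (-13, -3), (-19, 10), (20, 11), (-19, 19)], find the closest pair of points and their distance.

Computing all pairwise distances among 5 points:

d((-14, 13), (-13, -3)) = 16.0312
d((-14, 13), (-19, 10)) = 5.831 <-- minimum
d((-14, 13), (20, 11)) = 34.0588
d((-14, 13), (-19, 19)) = 7.8102
d((-13, -3), (-19, 10)) = 14.3178
d((-13, -3), (20, 11)) = 35.8469
d((-13, -3), (-19, 19)) = 22.8035
d((-19, 10), (20, 11)) = 39.0128
d((-19, 10), (-19, 19)) = 9.0
d((20, 11), (-19, 19)) = 39.8121

Closest pair: (-14, 13) and (-19, 10) with distance 5.831

The closest pair is (-14, 13) and (-19, 10) with Euclidean distance 5.831. For 5 points, brute-force pairwise comparison is shown above. For large n, the divide-and-conquer algorithm (sort by x, recurse on halves, check the dividing strip) achieves O(n log n).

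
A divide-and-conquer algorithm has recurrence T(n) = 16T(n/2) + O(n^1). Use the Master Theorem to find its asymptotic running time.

Master Theorem for T(n) = 16T(n/2) + O(n^1):

a = 16, b = 2, c = 1
log_b(a) = log_2(16) = 4.0000

Case 1: c = 1 < log_2(16) = 4.0000
T(n) = O(n^(log_2 16)) = O(n^4)

For T(n) = 16T(n/2) + O(n^1): log_2(16) = 4.0000. This is Case 1 of the Master Theorem (c < log_b(a), work dominated by leaves), giving O(n^4).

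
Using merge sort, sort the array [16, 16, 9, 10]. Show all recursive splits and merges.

Merge sort trace:

Split: [16, 16, 9, 10] -> [16, 16] and [9, 10]
  Split: [16, 16] -> [16] and [16]
  Merge: [16] + [16] -> [16, 16]
  Split: [9, 10] -> [9] and [10]
  Merge: [9] + [10] -> [9, 10]
Merge: [16, 16] + [9, 10] -> [9, 10, 16, 16]

Final sorted array: [9, 10, 16, 16]

The merge sort proceeds by recursively splitting the array and merging sorted halves.
After all merges, the sorted array is [9, 10, 16, 16].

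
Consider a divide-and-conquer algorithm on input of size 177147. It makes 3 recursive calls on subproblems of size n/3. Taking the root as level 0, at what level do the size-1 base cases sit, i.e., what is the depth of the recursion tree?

For divide and conquer with division factor 3:

Problem sizes at each level:
Level 0: 177147
Level 1: 59049
Level 2: 19683
Level 3: 6561
Level 4: 2187
Level 5: 729
Level 6: 243
Level 7: 81
Level 8: 27
Level 9: 9
Level 10: 3
Level 11: 1

The root is level 0 and the size-1 base case is level 11 (the tree spans levels 0 through 11, i.e. 12 levels counting the root), so the depth is the number of divisions: log_3(177147) = 11

The recursion tree depth is log_3(177147) = 11. At each level, the problem size is divided by 3, so it takes 11 divisions to reduce to a base case of size 1. The algorithm makes 3 recursive calls at each level.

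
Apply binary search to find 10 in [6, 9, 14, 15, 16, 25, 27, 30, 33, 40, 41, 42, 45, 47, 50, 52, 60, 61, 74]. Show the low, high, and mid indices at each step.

Binary search for 10 in [6, 9, 14, 15, 16, 25, 27, 30, 33, 40, 41, 42, 45, 47, 50, 52, 60, 61, 74]:

lo=0, hi=18, mid=9, arr[mid]=40 -> 40 > 10, search left half
lo=0, hi=8, mid=4, arr[mid]=16 -> 16 > 10, search left half
lo=0, hi=3, mid=1, arr[mid]=9 -> 9 < 10, search right half
lo=2, hi=3, mid=2, arr[mid]=14 -> 14 > 10, search left half
lo=2 > hi=1, target 10 not found

Binary search determines that 10 is not in the array after 4 comparisons. The search space was exhausted without finding the target.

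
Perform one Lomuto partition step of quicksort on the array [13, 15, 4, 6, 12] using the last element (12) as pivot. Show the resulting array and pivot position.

Lomuto partition with pivot = 12:

Initial array: [13, 15, 4, 6, 12]

arr[0]=13 > 12: no swap
arr[1]=15 > 12: no swap
arr[2]=4 <= 12: swap with position 0, array becomes [4, 15, 13, 6, 12]
arr[3]=6 <= 12: swap with position 1, array becomes [4, 6, 13, 15, 12]

Place pivot at position 2: [4, 6, 12, 15, 13]
Pivot position: 2

After partitioning with pivot 12, the array becomes [4, 6, 12, 15, 13]. The pivot is placed at index 2. All elements to the left of the pivot are <= 12, and all elements to the right are > 12.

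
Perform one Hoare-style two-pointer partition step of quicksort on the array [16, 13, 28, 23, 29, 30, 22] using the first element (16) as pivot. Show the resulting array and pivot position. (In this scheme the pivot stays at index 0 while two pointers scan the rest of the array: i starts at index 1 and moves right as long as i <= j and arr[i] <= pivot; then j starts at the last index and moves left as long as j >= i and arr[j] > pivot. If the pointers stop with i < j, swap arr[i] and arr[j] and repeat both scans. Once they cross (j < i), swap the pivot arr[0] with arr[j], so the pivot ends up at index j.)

Hoare-style two-pointer partition with pivot = 16:

Initial array: [16, 13, 28, 23, 29, 30, 22]

Pointers start at i = 1, j = 6.
i ends at 2, j ends at 1: the pointers have crossed (j < i), so scanning stops.

Swap pivot arr[0] with arr[1] to place pivot at position 1: [13, 16, 28, 23, 29, 30, 22]
Pivot position: 1

After partitioning with pivot 16, the array becomes [13, 16, 28, 23, 29, 30, 22]. The pivot is placed at index 1. All elements to the left of the pivot are <= 16, and all elements to the right are > 16.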